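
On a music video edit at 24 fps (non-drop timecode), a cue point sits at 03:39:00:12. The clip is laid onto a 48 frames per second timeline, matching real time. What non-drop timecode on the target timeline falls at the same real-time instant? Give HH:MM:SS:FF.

03:39:00:24

Source frame index: (3×3600 + 39×60 + 0) × 24 + 12 = 315372.
Real time: 315372 / (24) = 26281/2 s.
Target frame: (26281/2) × (48) = 630744.
At 48 labels/s: frame 630744 → 03:39:00:24.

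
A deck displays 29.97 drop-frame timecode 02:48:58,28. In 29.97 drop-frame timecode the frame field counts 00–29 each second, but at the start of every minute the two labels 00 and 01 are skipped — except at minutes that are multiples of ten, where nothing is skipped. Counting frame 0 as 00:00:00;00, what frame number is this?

As if non-drop at 30 labels/s: (2 × 3600 + 48 × 60 + 58) × 30 + 28 = 304168.
Minute boundaries passed: 168; those not divisible by 10: 168 − 16 = 152; dropped labels = 2 × 152 = 304.
Actual frame index = 304168 − 304 = 303864.

303864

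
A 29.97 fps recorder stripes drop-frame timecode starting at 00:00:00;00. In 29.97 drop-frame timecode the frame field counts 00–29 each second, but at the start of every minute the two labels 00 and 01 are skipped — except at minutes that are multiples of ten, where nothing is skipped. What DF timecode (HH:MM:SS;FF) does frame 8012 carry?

00:04:27;10

Each 10-minute DF block holds 10 × 60 × 30 − 9 × 2 = 17982 frames. 8012 ÷ 17982 → 0 full blocks, remainder 8012.
Within the partial block the first minute is 1800 frames and each further minute 1798, so 4 further minute boundaries passed. Total skipped labels = 18 × 0 + 2 × 4 = 8.
Non-drop label index = 8012 + 8 = 8020; at 30 labels/s that is 00:04:27:10, i.e. DF 00:04:27;10.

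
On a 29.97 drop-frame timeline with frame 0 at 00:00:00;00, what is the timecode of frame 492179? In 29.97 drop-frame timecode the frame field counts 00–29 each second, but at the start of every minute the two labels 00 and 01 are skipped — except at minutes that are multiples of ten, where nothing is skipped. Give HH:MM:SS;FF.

Ten DF minutes hold 17982 frames, so frame 492179 lies in block 27 (frames 485514–503495) with 6665 frames into that block.
The block's first minute is 1800 frames and the rest 1798 each; 6665 frames reaches minute 3, so 27 × 18 + 3 × 2 = 492 labels have been skipped so far.
Adding those back, label number 492179 + 492 = 492671 at 30 labels/s is 16422 s + 11 f = 4 h 33 min 42 s frame 11, i.e. 04:33:42;11.

04:33:42;11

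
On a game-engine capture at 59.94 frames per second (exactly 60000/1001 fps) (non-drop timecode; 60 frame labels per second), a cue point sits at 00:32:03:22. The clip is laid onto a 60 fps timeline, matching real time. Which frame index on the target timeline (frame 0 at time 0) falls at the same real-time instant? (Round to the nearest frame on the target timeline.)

Source frame index: (0×3600 + 32×60 + 3) × 60 + 22 = 115402.
Real time: 115402 / (60000/1001) = 57758701/30000 s.
Target frame: (57758701/30000) × (60) = 57758701/500 ≈ 115517.402 → 115517.

frame 115517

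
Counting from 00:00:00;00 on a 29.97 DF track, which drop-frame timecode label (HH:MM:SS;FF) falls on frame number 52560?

Each 10-minute DF block holds 10 × 60 × 30 − 9 × 2 = 17982 frames. 52560 ÷ 17982 → 2 full blocks, remainder 16596.
Within the partial block the first minute is 1800 frames and each further minute 1798, so 9 further minute boundaries passed. Total skipped labels = 18 × 2 + 2 × 9 = 54.
Non-drop label index = 52560 + 54 = 52614; at 30 labels/s that is 00:29:13:24, i.e. DF 00:29:13;24.

00:29:13;24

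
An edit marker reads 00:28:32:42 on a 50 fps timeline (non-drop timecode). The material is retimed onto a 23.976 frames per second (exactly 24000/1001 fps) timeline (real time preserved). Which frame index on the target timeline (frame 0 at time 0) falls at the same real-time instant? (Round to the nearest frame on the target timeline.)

frame 41067

Source frame index: (0×3600 + 28×60 + 32) × 50 + 42 = 85642.
Real time: 85642 / (50) = 42821/25 s.
Target frame: (42821/25) × (24000/1001) = 41108160/1001 ≈ 41067.093 → 41067.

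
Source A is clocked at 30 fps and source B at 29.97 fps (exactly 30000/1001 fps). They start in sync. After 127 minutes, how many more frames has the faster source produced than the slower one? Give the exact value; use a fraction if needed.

228600/1001 frames

127 min = 7620 s.
A emits 30 × 7620 = 228600 frames; B emits 30000/1001 × 7620 = 228600000/1001.
Difference = 228600/1001 frames (≈ 228.3716); B is behind A.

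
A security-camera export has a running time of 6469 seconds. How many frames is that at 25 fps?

Frames = 6469 × 25 = 161725.

161725 frames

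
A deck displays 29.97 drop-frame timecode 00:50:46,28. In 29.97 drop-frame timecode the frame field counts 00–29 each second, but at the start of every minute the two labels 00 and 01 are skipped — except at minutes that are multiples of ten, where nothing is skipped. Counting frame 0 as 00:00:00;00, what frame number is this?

As if non-drop at 30 labels/s: (0 × 3600 + 50 × 60 + 46) × 30 + 28 = 91408.
Minute boundaries passed: 50; those not divisible by 10: 50 − 5 = 45; dropped labels = 2 × 45 = 90.
Actual frame index = 91408 − 90 = 91318.

91318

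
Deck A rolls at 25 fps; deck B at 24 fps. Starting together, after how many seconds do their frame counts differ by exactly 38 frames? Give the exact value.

38 seconds

The gap grows by |24 − 25| = 1 frame per second.
Time for a 38-frame gap: 38 ÷ (1) = 38 s.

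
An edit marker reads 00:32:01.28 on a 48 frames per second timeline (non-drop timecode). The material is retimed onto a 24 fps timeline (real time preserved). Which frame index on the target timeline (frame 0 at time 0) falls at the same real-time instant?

Source frame index: (0×3600 + 32×60 + 1) × 48 + 28 = 92236.
Real time: 92236 / (48) = 23059/12 s.
Target frame: (23059/12) × (24) = 46118.

frame 46118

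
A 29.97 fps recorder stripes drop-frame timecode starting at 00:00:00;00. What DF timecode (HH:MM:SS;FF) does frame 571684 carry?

Ten DF minutes hold 17982 frames, so frame 571684 lies in block 31 (frames 557442–575423) with 14242 frames into that block.
The block's first minute is 1800 frames and the rest 1798 each; 14242 frames reaches minute 7, so 31 × 18 + 7 × 2 = 572 labels have been skipped so far.
Adding those back, label number 571684 + 572 = 572256 at 30 labels/s is 19075 s + 6 f = 5 h 17 min 55 s frame 6, i.e. 05:17:55;06.

05:17:55;06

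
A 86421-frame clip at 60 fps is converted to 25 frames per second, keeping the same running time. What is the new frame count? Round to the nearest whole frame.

Frames at target rate = 86421 × (25) / (60) = 144035/4 ≈ 36008.750.
Nearest whole frame: 36009.

36009 frames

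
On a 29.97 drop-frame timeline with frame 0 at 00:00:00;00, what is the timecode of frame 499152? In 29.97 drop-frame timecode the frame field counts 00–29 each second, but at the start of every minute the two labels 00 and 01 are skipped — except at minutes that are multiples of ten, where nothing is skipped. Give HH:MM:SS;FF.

Ten DF minutes hold 17982 frames, so frame 499152 lies in block 27 (frames 485514–503495) with 13638 frames into that block.
The block's first minute is 1800 frames and the rest 1798 each; 13638 frames reaches minute 7, so 27 × 18 + 7 × 2 = 500 labels have been skipped so far.
Adding those back, label number 499152 + 500 = 499652 at 30 labels/s is 16655 s + 2 f = 4 h 37 min 35 s frame 2, i.e. 04:37:35;02.

04:37:35;02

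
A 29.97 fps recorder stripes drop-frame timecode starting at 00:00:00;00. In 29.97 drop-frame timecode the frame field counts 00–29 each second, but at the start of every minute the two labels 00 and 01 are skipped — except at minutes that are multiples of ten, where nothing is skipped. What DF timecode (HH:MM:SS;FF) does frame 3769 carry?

Ten DF minutes hold 17982 frames, so frame 3769 lies in block 0 (frames 0–17981) with 3769 frames into that block.
The block's first minute is 1800 frames and the rest 1798 each; 3769 frames reaches minute 2, so 0 × 18 + 2 × 2 = 4 labels have been skipped so far.
Adding those back, label number 3769 + 4 = 3773 at 30 labels/s is 125 s + 23 f = 0 h 2 min 5 s frame 23, i.e. 00:02:05;23.

00:02:05;23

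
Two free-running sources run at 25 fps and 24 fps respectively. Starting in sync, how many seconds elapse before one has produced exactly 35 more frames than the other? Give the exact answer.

The gap grows by |24 − 25| = 1 frame per second.
Time for a 35-frame gap: 35 ÷ (1) = 35 s.

35 seconds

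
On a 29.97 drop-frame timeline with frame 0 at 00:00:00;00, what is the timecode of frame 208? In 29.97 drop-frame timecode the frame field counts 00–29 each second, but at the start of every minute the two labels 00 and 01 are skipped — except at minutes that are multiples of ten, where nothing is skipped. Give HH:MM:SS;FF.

Ten DF minutes hold 17982 frames, so frame 208 lies in block 0 (frames 0–17981) with 208 frames into that block.
The block's first minute is 1800 frames and the rest 1798 each; 208 frames reaches minute 0, so 0 × 18 + 0 × 2 = 0 labels have been skipped so far.
Adding those back, label number 208 + 0 = 208 at 30 labels/s is 6 s + 28 f = 0 h 0 min 6 s frame 28, i.e. 00:00:06;28.

00:00:06;28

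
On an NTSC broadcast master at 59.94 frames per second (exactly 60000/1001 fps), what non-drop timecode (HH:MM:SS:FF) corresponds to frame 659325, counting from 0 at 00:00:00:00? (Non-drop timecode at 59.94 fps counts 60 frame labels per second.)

659325 ÷ 60 = 10988 full seconds, remainder 45 frames.
10988 s = 3 h 3 min 8 s.
Timecode: 03:03:08:45.

03:03:08:45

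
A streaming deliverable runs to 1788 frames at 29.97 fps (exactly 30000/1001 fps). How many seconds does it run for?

Running time = 1788 / (30000/1001) = 59.6596 s.

59.6596 seconds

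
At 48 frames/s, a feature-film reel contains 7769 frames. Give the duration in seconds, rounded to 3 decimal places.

Running time = 7769 × 1/48 = 7769/48 s ≈ 161.854 s.

161.854 seconds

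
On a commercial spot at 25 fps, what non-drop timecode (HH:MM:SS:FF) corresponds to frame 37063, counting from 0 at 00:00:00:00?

37063 ÷ 25 = 1482 full seconds, remainder 13 frames.
1482 s = 0 h 24 min 42 s.
Timecode: 00:24:42:13.

00:24:42:13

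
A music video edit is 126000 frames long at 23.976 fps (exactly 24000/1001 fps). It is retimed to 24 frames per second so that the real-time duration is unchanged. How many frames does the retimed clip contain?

126126 frames

Target frames = source frames × (target rate / source rate) = 126000 × (24)/(24000/1001) = 126000 × 1001/1000 = 126126.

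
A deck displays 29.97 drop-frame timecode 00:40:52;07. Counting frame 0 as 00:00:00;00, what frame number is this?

73495

Complete 10-minute blocks: 4, each 17982 frames → 71928.
Remaining 0 whole minutes in the current block: 0 frames.
Within the current minute: 52 × 30 + 7 = 1567. Total = 71928 + 0 + 1567 = 73495.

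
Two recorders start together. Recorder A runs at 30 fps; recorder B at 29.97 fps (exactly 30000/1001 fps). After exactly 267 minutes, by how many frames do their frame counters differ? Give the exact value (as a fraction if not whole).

267 min = 16020 s.
A emits 30 × 16020 = 480600 frames; B emits 30000/1001 × 16020 = 480600000/1001.
Difference = 480600/1001 frames (≈ 480.1199); B is behind A.

480600/1001 frames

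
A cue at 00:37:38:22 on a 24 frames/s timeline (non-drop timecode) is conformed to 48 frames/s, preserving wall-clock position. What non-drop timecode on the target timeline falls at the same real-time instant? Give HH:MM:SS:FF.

Source frame index: (0×3600 + 37×60 + 38) × 24 + 22 = 54214.
Real time: 54214 / (24) = 27107/12 s.
Target frame: (27107/12) × (48) = 108428.
At 48 labels/s: frame 108428 → 00:37:38:44.

00:37:38:44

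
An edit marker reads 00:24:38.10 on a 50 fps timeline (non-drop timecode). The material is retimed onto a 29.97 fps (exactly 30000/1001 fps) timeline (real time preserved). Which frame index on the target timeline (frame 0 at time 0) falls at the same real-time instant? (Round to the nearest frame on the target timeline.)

Source frame index: (0×3600 + 24×60 + 38) × 50 + 10 = 73910.
Real time: 73910 / (50) = 7391/5 s.
Target frame: (7391/5) × (30000/1001) = 44346000/1001 ≈ 44301.698 → 44302.

frame 44302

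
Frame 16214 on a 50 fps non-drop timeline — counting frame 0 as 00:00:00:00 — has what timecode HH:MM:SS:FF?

16214 ÷ 50 = 324 full seconds, remainder 14 frames.
324 s = 0 h 5 min 24 s.
Timecode: 00:05:24:14.

00:05:24:14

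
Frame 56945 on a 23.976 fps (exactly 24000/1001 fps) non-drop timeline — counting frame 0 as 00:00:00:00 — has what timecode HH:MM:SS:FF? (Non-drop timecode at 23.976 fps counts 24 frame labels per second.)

00:39:32:17

56945 ÷ 24 = 2372 full seconds, remainder 17 frames.
2372 s = 0 h 39 min 32 s.
Timecode: 00:39:32:17.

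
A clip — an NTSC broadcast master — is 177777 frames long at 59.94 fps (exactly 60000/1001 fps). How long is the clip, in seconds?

2965.91295 seconds

Running time = 177777 / (60000/1001) = 2965.91295 s.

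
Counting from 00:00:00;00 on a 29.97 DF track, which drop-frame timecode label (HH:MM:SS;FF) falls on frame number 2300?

00:01:16;22

Each 10-minute DF block holds 10 × 60 × 30 − 9 × 2 = 17982 frames. 2300 ÷ 17982 → 0 full blocks, remainder 2300.
Within the partial block the first minute is 1800 frames and each further minute 1798, so 1 further minute boundary passed. Total skipped labels = 18 × 0 + 2 × 1 = 2.
Non-drop label index = 2300 + 2 = 2302; at 30 labels/s that is 00:01:16:22, i.e. DF 00:01:16;22.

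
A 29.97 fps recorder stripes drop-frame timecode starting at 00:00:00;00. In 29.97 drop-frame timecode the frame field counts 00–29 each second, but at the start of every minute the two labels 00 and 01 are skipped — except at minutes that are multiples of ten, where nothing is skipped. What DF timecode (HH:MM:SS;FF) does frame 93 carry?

00:00:03;03

Ten DF minutes hold 17982 frames, so frame 93 lies in block 0 (frames 0–17981) with 93 frames into that block.
The block's first minute is 1800 frames and the rest 1798 each; 93 frames reaches minute 0, so 0 × 18 + 0 × 2 = 0 labels have been skipped so far.
Adding those back, label number 93 + 0 = 93 at 30 labels/s is 3 s + 3 f = 0 h 0 min 3 s frame 3, i.e. 00:00:03;03.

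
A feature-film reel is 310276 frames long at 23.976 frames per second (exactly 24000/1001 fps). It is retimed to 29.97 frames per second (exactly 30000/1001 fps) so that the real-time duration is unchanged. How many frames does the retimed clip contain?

Target frames = source frames × (target rate / source rate) = 310276 × (30000/1001)/(24000/1001) = 310276 × 5/4 = 387845.

387845 frames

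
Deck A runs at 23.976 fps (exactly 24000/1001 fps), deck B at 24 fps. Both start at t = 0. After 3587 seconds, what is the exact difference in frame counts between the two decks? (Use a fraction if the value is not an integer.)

86088/1001 frames

A emits 24000/1001 × 3587 = 86088000/1001 frames; B emits 24 × 3587 = 86088.
Difference = 86088/1001 frames (≈ 86.0020); B is ahead of A.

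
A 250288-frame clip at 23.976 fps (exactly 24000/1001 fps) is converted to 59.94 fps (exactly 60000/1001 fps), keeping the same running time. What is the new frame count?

Target frames = source frames × (target rate / source rate) = 250288 × (60000/1001)/(24000/1001) = 250288 × 5/2 = 625720.

625720 frames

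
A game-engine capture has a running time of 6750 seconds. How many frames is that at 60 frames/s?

Frames = 6750 × 60 = 405000.

405000 frames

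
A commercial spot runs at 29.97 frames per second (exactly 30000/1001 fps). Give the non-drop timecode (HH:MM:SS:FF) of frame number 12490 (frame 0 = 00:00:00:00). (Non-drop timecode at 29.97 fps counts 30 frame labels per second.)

12490 ÷ 30 = 416 full seconds, remainder 10 frames.
416 s = 0 h 6 min 56 s.
Timecode: 00:06:56:10.

00:06:56:10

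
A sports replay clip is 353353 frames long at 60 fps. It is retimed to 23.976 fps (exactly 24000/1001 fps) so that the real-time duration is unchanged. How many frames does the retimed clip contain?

141200 frames

Target frames = source frames × (target rate / source rate) = 353353 × (24000/1001)/(60) = 353353 × 400/1001 = 141200.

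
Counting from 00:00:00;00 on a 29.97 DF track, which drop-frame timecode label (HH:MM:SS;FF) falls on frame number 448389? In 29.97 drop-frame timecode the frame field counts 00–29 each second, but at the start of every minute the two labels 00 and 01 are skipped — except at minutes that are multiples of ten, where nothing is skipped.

04:09:21;09

Ten DF minutes hold 17982 frames, so frame 448389 lies in block 24 (frames 431568–449549) with 16821 frames into that block.
The block's first minute is 1800 frames and the rest 1798 each; 16821 frames reaches minute 9, so 24 × 18 + 9 × 2 = 450 labels have been skipped so far.
Adding those back, label number 448389 + 450 = 448839 at 30 labels/s is 14961 s + 9 f = 4 h 9 min 21 s frame 9, i.e. 04:09:21;09.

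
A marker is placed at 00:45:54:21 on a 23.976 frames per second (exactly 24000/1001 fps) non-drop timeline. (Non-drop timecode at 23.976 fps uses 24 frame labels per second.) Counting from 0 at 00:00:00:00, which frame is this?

Total seconds to the label: (0 × 3600 + 45 × 60 + 54) = 2754.
Frame index = 2754 × 24 + 21 = 66117.

frame 66117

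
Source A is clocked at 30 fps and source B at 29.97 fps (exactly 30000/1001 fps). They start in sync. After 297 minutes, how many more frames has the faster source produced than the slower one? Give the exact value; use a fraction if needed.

48600/91 frames

297 min = 17820 s.
A emits 30 × 17820 = 534600 frames; B emits 30000/1001 × 17820 = 48600000/91.
Difference = 48600/91 frames (≈ 534.0659); B is behind A.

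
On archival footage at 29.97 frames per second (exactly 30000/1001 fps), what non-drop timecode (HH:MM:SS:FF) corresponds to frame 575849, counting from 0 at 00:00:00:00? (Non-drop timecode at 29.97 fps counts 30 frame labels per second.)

05:19:54:29

575849 ÷ 30 = 19194 full seconds, remainder 29 frames.
19194 s = 5 h 19 min 54 s.
Timecode: 05:19:54:29.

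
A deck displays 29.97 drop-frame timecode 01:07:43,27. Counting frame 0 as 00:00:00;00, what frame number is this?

Complete 10-minute blocks: 6, each 17982 frames → 107892.
Remaining 7 whole minutes in the current block: 1800 + 6 × 1798 = 12588 frames.
Within the current minute: 43 × 30 + 27 − 2 = 1315 (labels ;00/;01 skipped at this minute). Total = 107892 + 12588 + 1315 = 121795.

121795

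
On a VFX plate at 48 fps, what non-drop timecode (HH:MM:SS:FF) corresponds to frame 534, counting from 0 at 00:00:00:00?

534 ÷ 48 = 11 full seconds, remainder 6 frames.
11 s = 0 h 0 min 11 s.
Timecode: 00:00:11:06.

00:00:11:06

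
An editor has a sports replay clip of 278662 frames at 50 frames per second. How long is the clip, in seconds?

5573.24 seconds

Running time = 278662 / (50) = 5573.24 s.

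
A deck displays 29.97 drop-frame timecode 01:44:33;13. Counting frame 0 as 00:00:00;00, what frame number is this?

188015

Complete 10-minute blocks: 10, each 17982 frames → 179820.
Remaining 4 whole minutes in the current block: 1800 + 3 × 1798 = 7194 frames.
Within the current minute: 33 × 30 + 13 − 2 = 1001 (labels ;00/;01 skipped at this minute). Total = 179820 + 7194 + 1001 = 188015.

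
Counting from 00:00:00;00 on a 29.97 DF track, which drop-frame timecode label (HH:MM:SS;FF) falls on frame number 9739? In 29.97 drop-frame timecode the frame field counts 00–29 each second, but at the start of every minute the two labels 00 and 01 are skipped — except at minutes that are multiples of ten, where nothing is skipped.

00:05:24;29

Each 10-minute DF block holds 10 × 60 × 30 − 9 × 2 = 17982 frames. 9739 ÷ 17982 → 0 full blocks, remainder 9739.
Within the partial block the first minute is 1800 frames and each further minute 1798, so 5 further minute boundaries passed. Total skipped labels = 18 × 0 + 2 × 5 = 10.
Non-drop label index = 9739 + 10 = 9749; at 30 labels/s that is 00:05:24:29, i.e. DF 00:05:24;29.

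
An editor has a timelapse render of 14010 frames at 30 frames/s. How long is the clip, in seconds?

467 seconds

Running time = 14010 / (30) = 467 s.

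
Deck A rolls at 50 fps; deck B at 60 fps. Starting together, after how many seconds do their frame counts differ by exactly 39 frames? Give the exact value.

The gap grows by |60 − 50| = 10 frames per second.
Time for a 39-frame gap: 39 ÷ (10) = 3.9 s.

3.9 seconds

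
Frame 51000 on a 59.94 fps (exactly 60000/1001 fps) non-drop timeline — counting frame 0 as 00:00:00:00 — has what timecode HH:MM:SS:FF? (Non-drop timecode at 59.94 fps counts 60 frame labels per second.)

00:14:10:00

51000 ÷ 60 = 850 full seconds, remainder 0 frames.
850 s = 0 h 14 min 10 s.
Timecode: 00:14:10:00.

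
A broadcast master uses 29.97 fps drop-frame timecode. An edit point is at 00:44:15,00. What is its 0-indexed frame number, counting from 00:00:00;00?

As if non-drop at 30 labels/s: (0 × 3600 + 44 × 60 + 15) × 30 + 0 = 79650.
Minute boundaries passed: 44; those not divisible by 10: 44 − 4 = 40; dropped labels = 2 × 40 = 80.
Actual frame index = 79650 − 80 = 79570.

79570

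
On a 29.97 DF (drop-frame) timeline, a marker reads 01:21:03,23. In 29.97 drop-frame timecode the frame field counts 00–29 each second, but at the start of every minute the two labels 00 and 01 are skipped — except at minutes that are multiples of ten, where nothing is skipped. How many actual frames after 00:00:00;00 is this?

As if non-drop at 30 labels/s: (1 × 3600 + 21 × 60 + 3) × 30 + 23 = 145913.
Minute boundaries passed: 81; those not divisible by 10: 81 − 8 = 73; dropped labels = 2 × 73 = 146.
Actual frame index = 145913 − 146 = 145767.

145767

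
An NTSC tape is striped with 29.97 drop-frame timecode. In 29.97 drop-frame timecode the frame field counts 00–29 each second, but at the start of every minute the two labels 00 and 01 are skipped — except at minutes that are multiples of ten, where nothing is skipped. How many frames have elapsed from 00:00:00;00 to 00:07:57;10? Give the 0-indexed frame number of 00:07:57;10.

Complete 10-minute blocks: 0, each 17982 frames → 0.
Remaining 7 whole minutes in the current block: 1800 + 6 × 1798 = 12588 frames.
Within the current minute: 57 × 30 + 10 − 2 = 1718 (labels ;00/;01 skipped at this minute). Total = 0 + 12588 + 1718 = 14306.

14306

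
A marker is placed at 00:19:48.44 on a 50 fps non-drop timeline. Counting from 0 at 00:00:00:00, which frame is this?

frame 59444

Total seconds to the label: (0 × 3600 + 19 × 60 + 48) = 1188.
Frame index = 1188 × 50 + 44 = 59444.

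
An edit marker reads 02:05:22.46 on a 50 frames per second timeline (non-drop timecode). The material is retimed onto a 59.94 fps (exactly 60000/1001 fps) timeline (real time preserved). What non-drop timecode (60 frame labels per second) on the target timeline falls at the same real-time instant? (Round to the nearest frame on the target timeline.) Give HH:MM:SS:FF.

Source frame index: (2×3600 + 5×60 + 22) × 50 + 46 = 376146.
Real time: 376146 / (50) = 188073/25 s.
Target frame: (188073/25) × (60000/1001) = 451375200/1001 ≈ 450924.276 → 450924.
At 60 labels/s: frame 450924 → 02:05:15:24.

02:05:15:24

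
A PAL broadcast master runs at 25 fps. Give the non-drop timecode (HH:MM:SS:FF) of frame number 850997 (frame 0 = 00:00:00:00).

850997 ÷ 25 = 34039 full seconds, remainder 22 frames.
34039 s = 9 h 27 min 19 s.
Timecode: 09:27:19:22.

09:27:19:22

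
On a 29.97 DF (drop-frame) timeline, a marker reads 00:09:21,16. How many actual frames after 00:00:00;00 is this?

16828

Complete 10-minute blocks: 0, each 17982 frames → 0.
Remaining 9 whole minutes in the current block: 1800 + 8 × 1798 = 16184 frames.
Within the current minute: 21 × 30 + 16 − 2 = 644 (labels ;00/;01 skipped at this minute). Total = 0 + 16184 + 644 = 16828.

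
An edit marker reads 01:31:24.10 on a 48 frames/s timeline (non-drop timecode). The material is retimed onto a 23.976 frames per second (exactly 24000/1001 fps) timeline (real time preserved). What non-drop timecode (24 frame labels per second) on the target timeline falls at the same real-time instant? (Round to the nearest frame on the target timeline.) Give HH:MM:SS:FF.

Source frame index: (1×3600 + 31×60 + 24) × 48 + 10 = 263242.
Real time: 263242 / (48) = 131621/24 s.
Target frame: (131621/24) × (24000/1001) = 18803000/143 ≈ 131489.510 → 131490.
At 24 labels/s: frame 131490 → 01:31:18:18.

01:31:18:18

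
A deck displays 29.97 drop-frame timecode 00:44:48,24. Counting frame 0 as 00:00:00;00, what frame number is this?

Complete 10-minute blocks: 4, each 17982 frames → 71928.
Remaining 4 whole minutes in the current block: 1800 + 3 × 1798 = 7194 frames.
Within the current minute: 48 × 30 + 24 − 2 = 1462 (labels ;00/;01 skipped at this minute). Total = 71928 + 7194 + 1462 = 80584.

80584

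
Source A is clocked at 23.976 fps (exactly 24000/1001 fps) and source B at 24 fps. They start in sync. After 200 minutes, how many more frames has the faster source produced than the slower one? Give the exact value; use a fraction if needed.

288000/1001 frames

200 min = 12000 s.
A emits 24000/1001 × 12000 = 288000000/1001 frames; B emits 24 × 12000 = 288000.
Difference = 288000/1001 frames (≈ 287.7123); B is ahead of A.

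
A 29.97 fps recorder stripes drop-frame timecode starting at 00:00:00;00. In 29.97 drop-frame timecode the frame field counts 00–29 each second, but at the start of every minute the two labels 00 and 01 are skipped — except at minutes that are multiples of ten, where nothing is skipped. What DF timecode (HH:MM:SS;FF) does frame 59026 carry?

00:32:49;14

Ten DF minutes hold 17982 frames, so frame 59026 lies in block 3 (frames 53946–71927) with 5080 frames into that block.
The block's first minute is 1800 frames and the rest 1798 each; 5080 frames reaches minute 2, so 3 × 18 + 2 × 2 = 58 labels have been skipped so far.
Adding those back, label number 59026 + 58 = 59084 at 30 labels/s is 1969 s + 14 f = 0 h 32 min 49 s frame 14, i.e. 00:32:49;14.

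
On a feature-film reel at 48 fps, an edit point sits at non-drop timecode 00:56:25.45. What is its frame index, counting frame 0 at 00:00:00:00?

Total seconds to the label: (0 × 3600 + 56 × 60 + 25) = 3385.
Frame index = 3385 × 48 + 45 = 162525.

162525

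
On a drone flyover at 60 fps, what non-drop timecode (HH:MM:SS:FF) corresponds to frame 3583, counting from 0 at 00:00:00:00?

3583 ÷ 60 = 59 full seconds, remainder 43 frames.
59 s = 0 h 0 min 59 s.
Timecode: 00:00:59:43.

00:00:59:43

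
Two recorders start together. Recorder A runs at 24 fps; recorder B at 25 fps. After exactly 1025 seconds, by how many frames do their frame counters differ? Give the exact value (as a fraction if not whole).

1025 frames

A emits 24 × 1025 = 24600 frames; B emits 25 × 1025 = 25625.
Difference = 1025 frames; B is ahead of A.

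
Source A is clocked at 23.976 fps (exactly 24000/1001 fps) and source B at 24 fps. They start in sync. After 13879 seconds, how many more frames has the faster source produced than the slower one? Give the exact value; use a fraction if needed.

A emits 24000/1001 × 13879 = 333096000/1001 frames; B emits 24 × 13879 = 333096.
Difference = 333096/1001 frames (≈ 332.7632); B is ahead of A.

333096/1001 frames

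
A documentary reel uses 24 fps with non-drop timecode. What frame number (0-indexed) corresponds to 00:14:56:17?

frame 21521

Total seconds to the label: (0 × 3600 + 14 × 60 + 56) = 896.
Frame index = 896 × 24 + 17 = 21521.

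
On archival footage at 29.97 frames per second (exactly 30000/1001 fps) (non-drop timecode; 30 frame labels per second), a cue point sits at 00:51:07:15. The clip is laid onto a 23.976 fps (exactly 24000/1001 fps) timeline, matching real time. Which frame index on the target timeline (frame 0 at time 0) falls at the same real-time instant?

frame 73620

Source frame index: (0×3600 + 51×60 + 7) × 30 + 15 = 92025.
Real time: 92025 / (30000/1001) = 1228227/400 s.
Target frame: (1228227/400) × (24000/1001) = 73620.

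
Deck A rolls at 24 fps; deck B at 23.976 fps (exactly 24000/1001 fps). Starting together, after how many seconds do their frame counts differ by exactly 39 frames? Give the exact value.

The gap grows by |24000/1001 − 24| = 24/1001 frames per second.
Time for a 39-frame gap: 39 ÷ (24/1001) = 1626.625 s.

1626.625 seconds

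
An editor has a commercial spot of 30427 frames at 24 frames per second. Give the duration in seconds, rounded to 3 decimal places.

1267.792 seconds

Running time = 30427 × 1/24 = 30427/24 s ≈ 1267.792 s.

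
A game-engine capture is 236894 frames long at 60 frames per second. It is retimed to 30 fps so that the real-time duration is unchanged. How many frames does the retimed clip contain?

Target frames = source frames × (target rate / source rate) = 236894 × (30)/(60) = 236894 × 1/2 = 118447.

118447 frames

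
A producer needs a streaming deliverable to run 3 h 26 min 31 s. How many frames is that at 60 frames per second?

3 h 26 min 31 s = 12391 s.
Frames = 12391 × 60 = 743460.

743460 frames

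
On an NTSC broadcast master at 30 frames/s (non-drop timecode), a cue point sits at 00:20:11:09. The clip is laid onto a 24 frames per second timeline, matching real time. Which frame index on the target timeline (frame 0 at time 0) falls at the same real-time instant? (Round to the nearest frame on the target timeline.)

Source frame index: (0×3600 + 20×60 + 11) × 30 + 9 = 36339.
Real time: 36339 / (30) = 12113/10 s.
Target frame: (12113/10) × (24) = 145356/5 ≈ 29071.200 → 29071.

frame 29071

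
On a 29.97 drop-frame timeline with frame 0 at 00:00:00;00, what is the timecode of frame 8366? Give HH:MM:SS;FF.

Ten DF minutes hold 17982 frames, so frame 8366 lies in block 0 (frames 0–17981) with 8366 frames into that block.
The block's first minute is 1800 frames and the rest 1798 each; 8366 frames reaches minute 4, so 0 × 18 + 4 × 2 = 8 labels have been skipped so far.
Adding those back, label number 8366 + 8 = 8374 at 30 labels/s is 279 s + 4 f = 0 h 4 min 39 s frame 4, i.e. 00:04:39;04.

00:04:39;04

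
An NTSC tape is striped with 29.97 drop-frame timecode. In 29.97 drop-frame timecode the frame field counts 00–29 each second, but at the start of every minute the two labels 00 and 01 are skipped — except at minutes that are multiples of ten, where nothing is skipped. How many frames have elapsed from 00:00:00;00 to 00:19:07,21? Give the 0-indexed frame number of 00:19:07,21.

34395

Complete 10-minute blocks: 1, each 17982 frames → 17982.
Remaining 9 whole minutes in the current block: 1800 + 8 × 1798 = 16184 frames.
Within the current minute: 7 × 30 + 21 − 2 = 229 (labels ;00/;01 skipped at this minute). Total = 17982 + 16184 + 229 = 34395.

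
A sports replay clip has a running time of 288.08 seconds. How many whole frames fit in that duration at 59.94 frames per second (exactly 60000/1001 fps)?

Frames = 288.08 × 60000/1001 = 1329600/77 ≈ 17267.5325.
Complete frames: 17267.

17267 frames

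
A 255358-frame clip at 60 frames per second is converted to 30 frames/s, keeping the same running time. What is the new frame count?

Target frames = source frames × (target rate / source rate) = 255358 × (30)/(60) = 255358 × 1/2 = 127679.

127679 frames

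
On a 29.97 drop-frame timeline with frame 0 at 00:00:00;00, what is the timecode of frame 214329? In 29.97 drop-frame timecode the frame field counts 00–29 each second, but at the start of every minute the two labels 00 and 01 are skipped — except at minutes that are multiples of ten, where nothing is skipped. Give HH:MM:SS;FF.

01:59:11;15

Each 10-minute DF block holds 10 × 60 × 30 − 9 × 2 = 17982 frames. 214329 ÷ 17982 → 11 full blocks, remainder 16527.
Within the partial block the first minute is 1800 frames and each further minute 1798, so 9 further minute boundaries passed. Total skipped labels = 18 × 11 + 2 × 9 = 216.
Non-drop label index = 214329 + 216 = 214545; at 30 labels/s that is 01:59:11:15, i.e. DF 01:59:11;15.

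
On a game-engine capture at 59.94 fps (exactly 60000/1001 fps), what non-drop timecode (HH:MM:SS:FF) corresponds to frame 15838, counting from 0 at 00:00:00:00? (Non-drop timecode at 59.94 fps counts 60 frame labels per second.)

15838 ÷ 60 = 263 full seconds, remainder 58 frames.
263 s = 0 h 4 min 23 s.
Timecode: 00:04:23:58.

00:04:23:58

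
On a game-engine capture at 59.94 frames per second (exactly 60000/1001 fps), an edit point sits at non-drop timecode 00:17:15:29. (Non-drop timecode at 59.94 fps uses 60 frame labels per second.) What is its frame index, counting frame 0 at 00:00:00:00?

frame 62129

Total seconds to the label: (0 × 3600 + 17 × 60 + 15) = 1035.
Frame index = 1035 × 60 + 29 = 62129.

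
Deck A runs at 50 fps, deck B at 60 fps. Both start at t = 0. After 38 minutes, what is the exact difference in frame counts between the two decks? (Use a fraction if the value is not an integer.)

22800 frames

38 min = 2280 s.
A emits 50 × 2280 = 114000 frames; B emits 60 × 2280 = 136800.
Difference = 22800 frames; B is ahead of A.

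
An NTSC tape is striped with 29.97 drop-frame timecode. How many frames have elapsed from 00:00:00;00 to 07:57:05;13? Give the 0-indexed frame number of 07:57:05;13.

As if non-drop at 30 labels/s: (7 × 3600 + 57 × 60 + 5) × 30 + 13 = 858763.
Minute boundaries passed: 477; those not divisible by 10: 477 − 47 = 430; dropped labels = 2 × 430 = 860.
Actual frame index = 858763 − 860 = 857903.

857903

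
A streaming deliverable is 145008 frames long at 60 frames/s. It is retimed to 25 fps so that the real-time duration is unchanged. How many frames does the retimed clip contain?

Target frames = source frames × (target rate / source rate) = 145008 × (25)/(60) = 145008 × 5/12 = 60420.

60420 frames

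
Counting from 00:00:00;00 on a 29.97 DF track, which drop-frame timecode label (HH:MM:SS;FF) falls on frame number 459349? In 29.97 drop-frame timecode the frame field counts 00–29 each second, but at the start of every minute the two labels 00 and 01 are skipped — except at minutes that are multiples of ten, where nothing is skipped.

Each 10-minute DF block holds 10 × 60 × 30 − 9 × 2 = 17982 frames. 459349 ÷ 17982 → 25 full blocks, remainder 9799.
Within the partial block the first minute is 1800 frames and each further minute 1798, so 5 further minute boundaries passed. Total skipped labels = 18 × 25 + 2 × 5 = 460.
Non-drop label index = 459349 + 460 = 459809; at 30 labels/s that is 04:15:26:29, i.e. DF 04:15:26;29.

04:15:26;29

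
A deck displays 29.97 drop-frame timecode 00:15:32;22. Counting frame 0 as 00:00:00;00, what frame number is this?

27954

Complete 10-minute blocks: 1, each 17982 frames → 17982.
Remaining 5 whole minutes in the current block: 1800 + 4 × 1798 = 8992 frames.
Within the current minute: 32 × 30 + 22 − 2 = 980 (labels ;00/;01 skipped at this minute). Total = 17982 + 8992 + 980 = 27954.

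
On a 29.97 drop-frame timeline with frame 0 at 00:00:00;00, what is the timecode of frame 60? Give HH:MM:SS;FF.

Ten DF minutes hold 17982 frames, so frame 60 lies in block 0 (frames 0–17981) with 60 frames into that block.
The block's first minute is 1800 frames and the rest 1798 each; 60 frames reaches minute 0, so 0 × 18 + 0 × 2 = 0 labels have been skipped so far.
Adding those back, label number 60 + 0 = 60 at 30 labels/s is 2 s + 0 f = 0 h 0 min 2 s frame 0, i.e. 00:00:02;00.

00:00:02;00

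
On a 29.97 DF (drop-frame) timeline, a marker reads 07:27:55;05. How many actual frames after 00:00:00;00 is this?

As if non-drop at 30 labels/s: (7 × 3600 + 27 × 60 + 55) × 30 + 5 = 806255.
Minute boundaries passed: 447; those not divisible by 10: 447 − 44 = 403; dropped labels = 2 × 403 = 806.
Actual frame index = 806255 − 806 = 805449.

805449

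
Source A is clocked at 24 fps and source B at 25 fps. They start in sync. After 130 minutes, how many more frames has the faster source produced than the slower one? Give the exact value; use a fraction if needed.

130 min = 7800 s.
A emits 24 × 7800 = 187200 frames; B emits 25 × 7800 = 195000.
Difference = 7800 frames; B is ahead of A.

7800 frames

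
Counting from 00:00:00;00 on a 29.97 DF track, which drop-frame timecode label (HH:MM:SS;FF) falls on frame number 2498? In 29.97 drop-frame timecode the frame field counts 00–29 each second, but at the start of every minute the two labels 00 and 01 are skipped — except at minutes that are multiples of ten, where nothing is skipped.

Ten DF minutes hold 17982 frames, so frame 2498 lies in block 0 (frames 0–17981) with 2498 frames into that block.
The block's first minute is 1800 frames and the rest 1798 each; 2498 frames reaches minute 1, so 0 × 18 + 1 × 2 = 2 labels have been skipped so far.
Adding those back, label number 2498 + 2 = 2500 at 30 labels/s is 83 s + 10 f = 0 h 1 min 23 s frame 10, i.e. 00:01:23;10.

00:01:23;10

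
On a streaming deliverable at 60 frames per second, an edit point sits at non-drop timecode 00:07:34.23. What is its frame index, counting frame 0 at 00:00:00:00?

frame 27263

Total seconds to the label: (0 × 3600 + 7 × 60 + 34) = 454.
Frame index = 454 × 60 + 23 = 27263.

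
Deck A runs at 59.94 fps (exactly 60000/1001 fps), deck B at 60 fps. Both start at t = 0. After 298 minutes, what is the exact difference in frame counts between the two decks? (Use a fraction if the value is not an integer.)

298 min = 17880 s.
A emits 60000/1001 × 17880 = 1072800000/1001 frames; B emits 60 × 17880 = 1072800.
Difference = 1072800/1001 frames (≈ 1071.7283); B is ahead of A.

1072800/1001 frames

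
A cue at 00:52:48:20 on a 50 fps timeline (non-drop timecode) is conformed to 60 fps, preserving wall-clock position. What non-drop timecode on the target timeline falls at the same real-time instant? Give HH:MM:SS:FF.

00:52:48:24

Source frame index: (0×3600 + 52×60 + 48) × 50 + 20 = 158420.
Real time: 158420 / (50) = 15842/5 s.
Target frame: (15842/5) × (60) = 190104.
At 60 labels/s: frame 190104 → 00:52:48:24.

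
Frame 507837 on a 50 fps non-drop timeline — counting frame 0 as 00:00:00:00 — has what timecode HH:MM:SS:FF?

507837 ÷ 50 = 10156 full seconds, remainder 37 frames.
10156 s = 2 h 49 min 16 s.
Timecode: 02:49:16:37.

02:49:16:37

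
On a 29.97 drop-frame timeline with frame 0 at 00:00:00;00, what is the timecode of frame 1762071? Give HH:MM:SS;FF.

Ten DF minutes hold 17982 frames, so frame 1762071 lies in block 97 (frames 1744254–1762235) with 17817 frames into that block.
The block's first minute is 1800 frames and the rest 1798 each; 17817 frames reaches minute 9, so 97 × 18 + 9 × 2 = 1764 labels have been skipped so far.
Adding those back, label number 1762071 + 1764 = 1763835 at 30 labels/s is 58794 s + 15 f = 16 h 19 min 54 s frame 15, i.e. 16:19:54;15.

16:19:54;15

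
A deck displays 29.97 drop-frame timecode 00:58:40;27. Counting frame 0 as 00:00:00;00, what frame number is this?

Complete 10-minute blocks: 5, each 17982 frames → 89910.
Remaining 8 whole minutes in the current block: 1800 + 7 × 1798 = 14386 frames.
Within the current minute: 40 × 30 + 27 − 2 = 1225 (labels ;00/;01 skipped at this minute). Total = 89910 + 14386 + 1225 = 105521.

105521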